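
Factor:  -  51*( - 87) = 4437 = 3^2*17^1*29^1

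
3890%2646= 1244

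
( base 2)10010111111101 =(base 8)22775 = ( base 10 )9725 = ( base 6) 113005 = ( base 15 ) 2d35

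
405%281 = 124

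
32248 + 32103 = 64351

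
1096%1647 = 1096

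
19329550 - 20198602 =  - 869052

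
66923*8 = 535384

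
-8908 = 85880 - 94788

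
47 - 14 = 33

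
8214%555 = 444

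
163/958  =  163/958 = 0.17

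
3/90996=1/30332 = 0.00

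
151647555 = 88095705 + 63551850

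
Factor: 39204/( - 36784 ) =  - 2^(  -  2)*3^4*19^( - 1) = -81/76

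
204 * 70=14280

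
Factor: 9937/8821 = 19^1*523^1*8821^( - 1 )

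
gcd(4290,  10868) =286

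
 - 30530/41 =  - 745 + 15/41 = - 744.63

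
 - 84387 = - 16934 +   -  67453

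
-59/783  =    -  59/783 =-0.08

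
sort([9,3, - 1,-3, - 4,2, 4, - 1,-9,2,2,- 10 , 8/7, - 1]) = [ - 10, - 9,-4,  -  3, - 1,-1,-1, 8/7,2, 2, 2, 3,4,9 ] 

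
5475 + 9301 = 14776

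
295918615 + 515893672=811812287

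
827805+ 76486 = 904291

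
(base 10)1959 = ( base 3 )2200120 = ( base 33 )1QC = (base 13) b79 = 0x7A7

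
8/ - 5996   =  -1 + 1497/1499  =  - 0.00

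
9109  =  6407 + 2702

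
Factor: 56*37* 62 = 128464 = 2^4 * 7^1*31^1*37^1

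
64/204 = 16/51 = 0.31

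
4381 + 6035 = 10416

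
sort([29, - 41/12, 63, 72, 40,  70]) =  [ - 41/12, 29 , 40, 63 , 70, 72]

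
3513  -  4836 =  - 1323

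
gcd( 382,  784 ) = 2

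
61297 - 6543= 54754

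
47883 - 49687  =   - 1804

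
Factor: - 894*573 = - 2^1*3^2*149^1*191^1 = - 512262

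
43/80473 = 43/80473 = 0.00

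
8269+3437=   11706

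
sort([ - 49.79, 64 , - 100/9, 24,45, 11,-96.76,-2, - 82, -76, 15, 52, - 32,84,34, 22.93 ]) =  [ - 96.76, - 82 , - 76, - 49.79,-32, - 100/9, - 2,11, 15, 22.93, 24, 34, 45,  52, 64, 84 ] 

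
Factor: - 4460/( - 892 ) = 5^1 = 5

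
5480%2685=110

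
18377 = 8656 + 9721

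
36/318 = 6/53 = 0.11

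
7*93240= 652680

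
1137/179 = 6 + 63/179 =6.35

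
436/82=218/41=5.32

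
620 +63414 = 64034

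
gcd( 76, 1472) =4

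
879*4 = 3516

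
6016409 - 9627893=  - 3611484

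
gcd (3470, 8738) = 2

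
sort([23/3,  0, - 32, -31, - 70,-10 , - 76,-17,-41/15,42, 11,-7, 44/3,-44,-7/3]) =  [ - 76,-70 , - 44,-32,-31, - 17 ,-10,- 7,  -  41/15,-7/3,  0, 23/3,11,  44/3,42]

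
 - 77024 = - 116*664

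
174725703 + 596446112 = 771171815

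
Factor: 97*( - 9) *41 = -3^2*41^1  *97^1  =  - 35793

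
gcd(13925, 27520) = 5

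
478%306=172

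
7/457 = 7/457  =  0.02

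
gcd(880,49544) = 88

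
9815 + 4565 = 14380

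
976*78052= 76178752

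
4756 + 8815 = 13571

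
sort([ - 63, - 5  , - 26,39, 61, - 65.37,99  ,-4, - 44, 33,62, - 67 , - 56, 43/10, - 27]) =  [ - 67,-65.37, - 63, - 56, - 44,-27, -26, - 5 , - 4, 43/10, 33, 39, 61,62, 99]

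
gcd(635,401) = 1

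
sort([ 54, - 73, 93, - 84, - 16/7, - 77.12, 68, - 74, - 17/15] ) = [ - 84, - 77.12, - 74 , - 73,- 16/7, - 17/15, 54, 68, 93]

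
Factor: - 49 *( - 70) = 3430 = 2^1*5^1*7^3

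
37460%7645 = 6880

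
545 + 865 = 1410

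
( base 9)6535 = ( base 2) 1001011001011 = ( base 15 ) 165B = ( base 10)4811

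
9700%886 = 840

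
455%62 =21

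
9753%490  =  443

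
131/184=131/184 = 0.71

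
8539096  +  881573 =9420669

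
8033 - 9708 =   -  1675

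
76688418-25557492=51130926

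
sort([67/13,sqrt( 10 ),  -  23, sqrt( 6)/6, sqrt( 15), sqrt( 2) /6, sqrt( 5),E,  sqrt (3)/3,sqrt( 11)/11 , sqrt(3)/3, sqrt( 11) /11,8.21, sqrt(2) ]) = [ - 23, sqrt ( 2)/6, sqrt( 11 ) /11, sqrt( 11)/11, sqrt( 6)/6, sqrt( 3)/3,sqrt (3)/3, sqrt( 2), sqrt(5 ),E, sqrt(10) , sqrt( 15), 67/13, 8.21] 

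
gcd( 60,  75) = 15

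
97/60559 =97/60559  =  0.00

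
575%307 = 268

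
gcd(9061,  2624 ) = 41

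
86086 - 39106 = 46980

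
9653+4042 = 13695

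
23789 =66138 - 42349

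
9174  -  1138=8036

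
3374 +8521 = 11895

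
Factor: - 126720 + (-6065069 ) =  - 179^1 * 34591^1=- 6191789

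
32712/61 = 536 + 16/61 = 536.26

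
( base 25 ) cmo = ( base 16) 1f8a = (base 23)F61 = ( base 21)i6a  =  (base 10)8074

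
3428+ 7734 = 11162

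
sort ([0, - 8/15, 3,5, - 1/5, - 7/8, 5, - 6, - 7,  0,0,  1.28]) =[ - 7, - 6, - 7/8, - 8/15 , - 1/5, 0, 0,0, 1.28,3,5,5]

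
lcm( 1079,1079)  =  1079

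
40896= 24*1704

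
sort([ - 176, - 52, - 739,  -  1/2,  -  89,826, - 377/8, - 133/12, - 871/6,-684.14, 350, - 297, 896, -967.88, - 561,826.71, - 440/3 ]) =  [ - 967.88, - 739, -684.14, -561,-297, - 176, - 440/3, - 871/6, - 89,  -  52, - 377/8,  -  133/12, - 1/2, 350,  826, 826.71, 896]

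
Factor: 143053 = 143053^1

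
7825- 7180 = 645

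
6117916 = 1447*4228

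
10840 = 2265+8575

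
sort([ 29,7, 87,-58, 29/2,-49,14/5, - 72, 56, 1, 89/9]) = [-72, - 58, - 49,1, 14/5, 7, 89/9 , 29/2, 29 , 56, 87]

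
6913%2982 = 949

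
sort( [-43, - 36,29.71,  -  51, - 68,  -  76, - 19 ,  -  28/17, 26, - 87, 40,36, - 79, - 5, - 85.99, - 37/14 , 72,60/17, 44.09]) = [ - 87, - 85.99, - 79,-76, - 68, - 51,-43 , - 36,  -  19, - 5, - 37/14, - 28/17,60/17, 26,  29.71,36, 40,44.09,72]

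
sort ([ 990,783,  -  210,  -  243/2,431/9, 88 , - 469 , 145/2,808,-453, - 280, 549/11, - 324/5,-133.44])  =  [ - 469 , - 453,-280, - 210, - 133.44, - 243/2, - 324/5,431/9,  549/11 , 145/2, 88 , 783, 808,990]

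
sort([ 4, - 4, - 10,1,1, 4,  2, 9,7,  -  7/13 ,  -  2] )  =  [-10,  -  4 ,-2, - 7/13,  1,1, 2, 4, 4,7, 9]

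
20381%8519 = 3343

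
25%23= 2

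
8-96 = -88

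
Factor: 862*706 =608572 =2^2 * 353^1*431^1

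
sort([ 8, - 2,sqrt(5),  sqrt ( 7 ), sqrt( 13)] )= [ - 2, sqrt ( 5 ), sqrt ( 7),sqrt( 13),8 ]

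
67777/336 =201 + 241/336 = 201.72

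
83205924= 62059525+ 21146399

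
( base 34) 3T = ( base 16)83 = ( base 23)5g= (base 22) 5L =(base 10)131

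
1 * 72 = 72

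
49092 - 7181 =41911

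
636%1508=636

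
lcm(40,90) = 360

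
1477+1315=2792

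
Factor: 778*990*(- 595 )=-2^2*3^2 * 5^2*7^1*11^1* 17^1*389^1=- 458280900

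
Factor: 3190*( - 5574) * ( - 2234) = 2^3*3^1*5^1*11^1 * 29^1 * 929^1 * 1117^1 = 39722888040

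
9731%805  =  71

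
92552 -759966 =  - 667414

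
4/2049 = 4/2049 = 0.00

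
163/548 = 163/548 = 0.30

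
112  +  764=876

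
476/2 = 238= 238.00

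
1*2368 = 2368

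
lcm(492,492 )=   492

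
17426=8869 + 8557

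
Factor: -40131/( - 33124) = 63/52 = 2^( - 2) * 3^2 * 7^1 * 13^(-1 )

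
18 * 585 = 10530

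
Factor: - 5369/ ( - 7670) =7/10=2^ (-1 )*5^( - 1) * 7^1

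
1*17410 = 17410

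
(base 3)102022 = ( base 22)DJ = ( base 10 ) 305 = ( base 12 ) 215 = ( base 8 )461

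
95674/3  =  31891 + 1/3 = 31891.33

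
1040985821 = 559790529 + 481195292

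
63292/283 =63292/283= 223.65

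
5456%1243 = 484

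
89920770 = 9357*9610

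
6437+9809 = 16246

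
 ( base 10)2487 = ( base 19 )6GH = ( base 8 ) 4667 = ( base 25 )3oc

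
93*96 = 8928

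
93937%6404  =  4281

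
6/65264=3/32632= 0.00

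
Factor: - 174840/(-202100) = 186/215 = 2^1*3^1*5^( - 1 )*31^1*43^( - 1)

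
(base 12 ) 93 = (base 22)51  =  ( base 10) 111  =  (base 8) 157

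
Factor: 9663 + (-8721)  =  942= 2^1*3^1* 157^1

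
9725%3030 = 635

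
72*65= 4680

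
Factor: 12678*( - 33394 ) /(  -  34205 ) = 423369132/34205 = 2^2*3^1 *5^( - 1)*59^1 * 283^1 *2113^1 * 6841^( - 1) 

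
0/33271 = 0 = 0.00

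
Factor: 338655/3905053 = 3^1*5^1*17^( - 1)*29^ ( -1 )*89^( - 2 )*107^1*211^1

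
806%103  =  85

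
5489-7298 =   -  1809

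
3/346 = 3/346 = 0.01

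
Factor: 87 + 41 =128  =  2^7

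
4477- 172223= -167746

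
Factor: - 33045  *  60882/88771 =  - 2^1*3^2*5^1*73^1* 139^1*2203^1*88771^( - 1)  =  - 2011845690/88771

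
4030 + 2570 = 6600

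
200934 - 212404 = - 11470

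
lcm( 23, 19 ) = 437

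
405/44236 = 405/44236 = 0.01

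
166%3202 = 166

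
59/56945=59/56945=0.00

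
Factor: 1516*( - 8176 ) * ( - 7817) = 2^6*7^1*73^1 *379^1*7817^1 = 96890276672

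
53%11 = 9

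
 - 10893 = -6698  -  4195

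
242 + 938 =1180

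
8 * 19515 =156120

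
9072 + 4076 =13148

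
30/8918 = 15/4459 = 0.00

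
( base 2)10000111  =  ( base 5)1020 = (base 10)135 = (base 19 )72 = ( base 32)47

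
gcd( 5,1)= 1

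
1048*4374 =4583952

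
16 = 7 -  - 9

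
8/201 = 8/201 = 0.04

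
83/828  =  83/828 = 0.10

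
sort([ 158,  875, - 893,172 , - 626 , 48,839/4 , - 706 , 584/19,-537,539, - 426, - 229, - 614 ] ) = [ - 893, - 706, - 626, - 614, - 537, - 426, - 229 , 584/19,48, 158, 172,839/4,539, 875]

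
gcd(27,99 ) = 9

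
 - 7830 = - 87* 90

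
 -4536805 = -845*5369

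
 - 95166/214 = -445  +  32/107 =- 444.70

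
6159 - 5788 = 371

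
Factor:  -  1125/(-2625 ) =3/7= 3^1*7^( - 1)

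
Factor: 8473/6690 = 2^ ( - 1 )*3^( - 1)*5^(  -  1 )*37^1 * 223^( - 1)*229^1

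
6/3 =2 = 2.00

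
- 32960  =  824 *(-40 ) 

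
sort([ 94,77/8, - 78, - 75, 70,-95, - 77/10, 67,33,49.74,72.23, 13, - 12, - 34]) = [ - 95,  -  78, - 75, - 34, - 12, - 77/10, 77/8, 13,33, 49.74,67,70,72.23, 94] 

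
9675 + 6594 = 16269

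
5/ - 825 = -1/165= -  0.01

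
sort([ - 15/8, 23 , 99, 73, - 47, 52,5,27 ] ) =[ - 47, - 15/8, 5, 23,27,  52, 73,99] 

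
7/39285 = 7/39285 = 0.00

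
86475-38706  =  47769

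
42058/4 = 21029/2  =  10514.50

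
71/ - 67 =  - 71/67 = -1.06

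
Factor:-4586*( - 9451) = 2^1*13^1*727^1*2293^1 = 43342286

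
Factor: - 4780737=  -  3^2  *13^1 * 29^1*1409^1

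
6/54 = 1/9  =  0.11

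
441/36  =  12 + 1/4 = 12.25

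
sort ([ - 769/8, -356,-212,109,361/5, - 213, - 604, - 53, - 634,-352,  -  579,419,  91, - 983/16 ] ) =[ - 634, - 604, - 579, - 356,-352,-213, - 212, - 769/8, - 983/16, - 53, 361/5, 91,  109, 419 ]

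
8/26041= 8/26041 = 0.00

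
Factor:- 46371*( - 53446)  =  2^1*3^1 * 13^1*29^1*41^1*26723^1 = 2478344466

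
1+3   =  4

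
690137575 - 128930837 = 561206738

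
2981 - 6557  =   - 3576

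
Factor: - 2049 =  - 3^1*683^1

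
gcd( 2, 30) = 2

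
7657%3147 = 1363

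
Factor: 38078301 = 3^1*419^1*30293^1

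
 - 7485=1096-8581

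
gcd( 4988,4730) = 86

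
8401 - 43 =8358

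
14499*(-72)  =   -1043928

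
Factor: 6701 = 6701^1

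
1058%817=241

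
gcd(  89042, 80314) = 2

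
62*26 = 1612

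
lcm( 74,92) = 3404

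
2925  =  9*325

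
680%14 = 8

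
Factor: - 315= - 3^2*5^1*7^1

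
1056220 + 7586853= 8643073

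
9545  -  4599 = 4946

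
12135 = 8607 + 3528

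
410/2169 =410/2169 = 0.19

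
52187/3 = 52187/3 =17395.67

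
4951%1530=361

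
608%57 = 38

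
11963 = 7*1709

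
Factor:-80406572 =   -  2^2*647^1*31069^1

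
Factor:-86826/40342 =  - 3^1*23^ ( - 1 )*29^1*499^1*877^(-1 ) = -43413/20171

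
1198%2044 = 1198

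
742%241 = 19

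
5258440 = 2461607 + 2796833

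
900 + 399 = 1299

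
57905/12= 57905/12 =4825.42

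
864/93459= 288/31153 = 0.01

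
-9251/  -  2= 4625  +  1/2 = 4625.50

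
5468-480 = 4988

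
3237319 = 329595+2907724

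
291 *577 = 167907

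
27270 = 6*4545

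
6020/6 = 3010/3 = 1003.33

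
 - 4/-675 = 4/675 = 0.01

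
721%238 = 7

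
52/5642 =2/217 = 0.01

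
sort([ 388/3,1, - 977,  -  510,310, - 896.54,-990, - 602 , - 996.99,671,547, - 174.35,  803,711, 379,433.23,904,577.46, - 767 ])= [ - 996.99,  -  990,-977,-896.54,- 767, - 602, - 510, - 174.35,1,  388/3,310,379,433.23 , 547, 577.46,671, 711, 803,904 ] 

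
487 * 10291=5011717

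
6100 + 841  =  6941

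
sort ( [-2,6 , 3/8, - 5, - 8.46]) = [ - 8.46,  -  5,-2, 3/8, 6] 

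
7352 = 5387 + 1965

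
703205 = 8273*85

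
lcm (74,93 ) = 6882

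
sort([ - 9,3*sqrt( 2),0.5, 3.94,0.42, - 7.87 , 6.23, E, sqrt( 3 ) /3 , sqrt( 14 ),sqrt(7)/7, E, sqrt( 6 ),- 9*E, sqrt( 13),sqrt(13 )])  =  [-9 * E, - 9, - 7.87, sqrt(7) /7,0.42, 0.5, sqrt ( 3)/3, sqrt (6 ), E, E,sqrt( 13), sqrt( 13), sqrt ( 14 ), 3.94  ,  3*sqrt(2),6.23 ]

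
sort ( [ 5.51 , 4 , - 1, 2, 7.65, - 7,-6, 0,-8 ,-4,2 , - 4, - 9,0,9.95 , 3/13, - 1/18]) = [-9,  -  8, - 7, - 6,-4,-4, - 1, - 1/18,0,0,3/13,2, 2,4,5.51,7.65, 9.95] 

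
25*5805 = 145125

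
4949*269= 1331281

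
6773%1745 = 1538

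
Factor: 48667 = 41^1*1187^1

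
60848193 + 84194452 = 145042645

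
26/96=13/48=   0.27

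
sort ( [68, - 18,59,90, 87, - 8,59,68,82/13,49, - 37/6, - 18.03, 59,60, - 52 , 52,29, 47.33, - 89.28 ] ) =[ - 89.28, - 52, - 18.03, - 18, - 8, - 37/6,82/13, 29, 47.33, 49,52,59,59, 59, 60, 68,68,87, 90]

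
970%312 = 34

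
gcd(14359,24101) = 1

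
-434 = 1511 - 1945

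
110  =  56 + 54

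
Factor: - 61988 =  - 2^2*15497^1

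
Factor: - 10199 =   -  7^1*31^1 * 47^1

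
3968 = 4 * 992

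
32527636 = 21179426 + 11348210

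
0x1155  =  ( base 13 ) 2034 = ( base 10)4437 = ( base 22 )93f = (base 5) 120222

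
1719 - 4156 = - 2437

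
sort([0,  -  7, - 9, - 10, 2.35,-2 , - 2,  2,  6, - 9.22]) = [ - 10, - 9.22,-9, - 7,-2, - 2, 0, 2, 2.35, 6] 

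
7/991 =7/991= 0.01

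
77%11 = 0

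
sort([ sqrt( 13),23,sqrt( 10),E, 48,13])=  [E,sqrt(10 ),sqrt( 13 ),13,23, 48 ]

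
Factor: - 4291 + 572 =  - 3719=-  3719^1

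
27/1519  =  27/1519 = 0.02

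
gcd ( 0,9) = 9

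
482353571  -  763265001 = -280911430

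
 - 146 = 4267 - 4413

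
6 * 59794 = 358764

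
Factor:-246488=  - 2^3*11^1*2801^1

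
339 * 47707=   16172673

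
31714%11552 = 8610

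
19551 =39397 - 19846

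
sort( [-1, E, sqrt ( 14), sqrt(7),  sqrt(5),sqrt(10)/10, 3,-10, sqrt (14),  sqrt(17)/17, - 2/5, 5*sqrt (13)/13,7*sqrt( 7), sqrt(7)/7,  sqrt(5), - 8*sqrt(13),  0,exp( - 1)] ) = [-8*sqrt( 13), - 10, - 1, - 2/5, 0, sqrt( 17)/17,  sqrt ( 10)/10, exp( - 1), sqrt( 7)/7 , 5*sqrt(13)/13,sqrt(5 ),sqrt(5 ), sqrt(7 ) , E,3, sqrt(14),sqrt( 14),  7*sqrt(7 )] 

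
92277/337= 273 + 276/337  =  273.82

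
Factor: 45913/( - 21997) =-7^2*937^1*21997^(-1)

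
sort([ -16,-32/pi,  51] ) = [-16, - 32/pi,51 ] 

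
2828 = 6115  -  3287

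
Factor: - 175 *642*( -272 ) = 2^5*3^1*5^2* 7^1*17^1*107^1 = 30559200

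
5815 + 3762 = 9577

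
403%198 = 7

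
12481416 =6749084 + 5732332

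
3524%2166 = 1358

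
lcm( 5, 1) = 5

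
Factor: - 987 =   -  3^1*7^1*47^1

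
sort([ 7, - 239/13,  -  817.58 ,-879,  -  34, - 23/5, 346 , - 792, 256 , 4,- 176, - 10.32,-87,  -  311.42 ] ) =[ - 879, - 817.58, - 792, - 311.42,  -  176, - 87, - 34, - 239/13,-10.32, - 23/5, 4,7, 256, 346 ] 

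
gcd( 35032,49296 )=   8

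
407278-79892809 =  - 79485531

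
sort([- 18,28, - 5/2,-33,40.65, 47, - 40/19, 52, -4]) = [ - 33,- 18, - 4,-5/2, - 40/19, 28, 40.65,47, 52]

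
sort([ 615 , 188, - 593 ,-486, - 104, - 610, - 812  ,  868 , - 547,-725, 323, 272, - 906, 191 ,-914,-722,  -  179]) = [ -914 , - 906, - 812,-725, - 722 , - 610, - 593, - 547,-486, - 179,  -  104, 188,  191,272 , 323 , 615,  868]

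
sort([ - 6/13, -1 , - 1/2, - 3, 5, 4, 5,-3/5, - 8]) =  [-8, - 3, - 1, - 3/5, - 1/2 , - 6/13,4,  5 , 5]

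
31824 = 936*34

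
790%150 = 40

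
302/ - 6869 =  - 302/6869  =  -0.04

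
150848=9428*16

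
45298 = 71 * 638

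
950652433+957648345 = 1908300778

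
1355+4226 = 5581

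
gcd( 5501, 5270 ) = 1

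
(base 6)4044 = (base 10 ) 892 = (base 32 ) rs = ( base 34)q8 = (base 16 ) 37C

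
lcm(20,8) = 40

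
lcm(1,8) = 8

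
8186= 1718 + 6468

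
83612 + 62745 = 146357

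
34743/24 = 1447 + 5/8 = 1447.62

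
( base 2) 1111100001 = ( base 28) 17d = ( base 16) 3E1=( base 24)1H9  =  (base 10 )993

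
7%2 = 1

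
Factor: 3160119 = 3^1*563^1*1871^1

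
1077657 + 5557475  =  6635132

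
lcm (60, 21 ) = 420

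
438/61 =7  +  11/61 = 7.18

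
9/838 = 9/838= 0.01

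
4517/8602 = 4517/8602 = 0.53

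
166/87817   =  166/87817 = 0.00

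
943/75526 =943/75526 = 0.01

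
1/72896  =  1/72896 =0.00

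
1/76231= 1/76231 = 0.00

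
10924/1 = 10924 = 10924.00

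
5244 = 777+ 4467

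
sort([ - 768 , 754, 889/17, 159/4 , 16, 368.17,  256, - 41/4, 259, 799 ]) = [ - 768,-41/4,  16, 159/4,  889/17, 256,259,368.17, 754,  799 ]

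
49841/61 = 49841/61 = 817.07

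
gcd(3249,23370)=57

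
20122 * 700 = 14085400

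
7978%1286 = 262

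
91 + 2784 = 2875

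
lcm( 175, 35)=175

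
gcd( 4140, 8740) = 460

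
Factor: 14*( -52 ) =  - 2^3* 7^1 * 13^1 = - 728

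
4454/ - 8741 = -1 + 4287/8741 = - 0.51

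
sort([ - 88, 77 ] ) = [ - 88, 77]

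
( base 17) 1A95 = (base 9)11825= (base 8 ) 17431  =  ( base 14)2C89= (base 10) 7961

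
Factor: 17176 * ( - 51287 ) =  - 880905512 = - 2^3 *19^1 *113^1*51287^1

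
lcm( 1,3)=3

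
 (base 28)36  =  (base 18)50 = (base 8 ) 132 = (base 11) 82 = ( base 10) 90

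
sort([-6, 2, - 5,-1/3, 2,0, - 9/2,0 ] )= [-6, - 5, - 9/2, - 1/3, 0,0,2, 2]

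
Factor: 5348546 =2^1*7^2 * 54577^1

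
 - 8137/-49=8137/49 =166.06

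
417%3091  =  417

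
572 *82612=47254064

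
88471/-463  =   - 192 + 425/463 = - 191.08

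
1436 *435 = 624660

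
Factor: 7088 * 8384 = 2^10*131^1*443^1 = 59425792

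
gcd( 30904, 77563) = 1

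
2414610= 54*44715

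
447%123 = 78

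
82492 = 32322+50170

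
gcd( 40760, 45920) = 40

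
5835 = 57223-51388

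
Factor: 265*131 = 5^1 * 53^1*131^1 = 34715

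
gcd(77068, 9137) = 1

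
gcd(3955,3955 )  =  3955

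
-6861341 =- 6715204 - 146137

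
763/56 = 109/8 = 13.62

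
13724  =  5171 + 8553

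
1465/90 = 16  +  5/18 = 16.28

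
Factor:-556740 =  - 2^2*3^3*5^1*1031^1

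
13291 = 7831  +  5460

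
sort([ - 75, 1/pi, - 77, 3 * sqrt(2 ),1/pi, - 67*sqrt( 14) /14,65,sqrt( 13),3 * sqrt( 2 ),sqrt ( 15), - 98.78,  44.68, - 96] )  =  [ -98.78,- 96, - 77 , - 75, - 67 * sqrt( 14) /14, 1/pi, 1/pi,sqrt (13),sqrt(15),3*sqrt ( 2),3* sqrt ( 2),44.68, 65 ]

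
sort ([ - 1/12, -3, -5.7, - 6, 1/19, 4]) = [-6, - 5.7, - 3,-1/12, 1/19,  4]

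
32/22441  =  32/22441 = 0.00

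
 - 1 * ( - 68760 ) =68760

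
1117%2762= 1117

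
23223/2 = 11611 + 1/2 = 11611.50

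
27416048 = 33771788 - 6355740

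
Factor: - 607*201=  -  122007   =  - 3^1*67^1*607^1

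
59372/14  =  29686/7 =4240.86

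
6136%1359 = 700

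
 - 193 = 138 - 331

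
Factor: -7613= - 23^1*331^1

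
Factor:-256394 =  - 2^1  *  17^1*7541^1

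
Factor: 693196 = 2^2*7^1*  19^1*1303^1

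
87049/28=87049/28 = 3108.89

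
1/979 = 1/979= 0.00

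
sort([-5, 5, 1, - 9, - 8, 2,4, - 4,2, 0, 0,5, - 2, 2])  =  [ - 9,- 8,  -  5, - 4, - 2,0 , 0, 1,2,2, 2,4, 5,5]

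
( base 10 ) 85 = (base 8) 125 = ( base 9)104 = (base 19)49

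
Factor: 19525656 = 2^3*3^1*17^1*47857^1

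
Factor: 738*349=257562 =2^1*3^2 * 41^1* 349^1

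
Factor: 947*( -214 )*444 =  - 2^3 * 3^1*37^1*107^1*947^1  =  - 89980152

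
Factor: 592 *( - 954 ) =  - 2^5 * 3^2*37^1*53^1 = -564768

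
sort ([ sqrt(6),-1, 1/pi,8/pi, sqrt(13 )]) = [ - 1, 1/pi,sqrt( 6), 8/pi , sqrt(13)]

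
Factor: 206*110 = 22660 = 2^2*5^1  *  11^1*103^1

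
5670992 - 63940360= - 58269368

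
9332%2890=662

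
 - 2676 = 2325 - 5001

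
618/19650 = 103/3275=   0.03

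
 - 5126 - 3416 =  - 8542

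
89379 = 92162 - 2783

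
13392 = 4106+9286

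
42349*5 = 211745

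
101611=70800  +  30811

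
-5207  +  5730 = 523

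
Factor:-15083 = -15083^1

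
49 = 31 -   -  18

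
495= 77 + 418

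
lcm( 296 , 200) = 7400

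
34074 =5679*6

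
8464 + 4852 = 13316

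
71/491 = 71/491 = 0.14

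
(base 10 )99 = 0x63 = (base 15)69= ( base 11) 90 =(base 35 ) 2t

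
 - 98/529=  - 1 + 431/529= - 0.19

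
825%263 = 36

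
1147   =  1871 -724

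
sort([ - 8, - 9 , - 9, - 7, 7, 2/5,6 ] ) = [ - 9,  -  9, - 8 , - 7, 2/5,6, 7]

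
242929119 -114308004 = 128621115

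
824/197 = 824/197 = 4.18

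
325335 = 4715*69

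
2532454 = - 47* (-53882)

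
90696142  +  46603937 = 137300079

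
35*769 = 26915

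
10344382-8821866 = 1522516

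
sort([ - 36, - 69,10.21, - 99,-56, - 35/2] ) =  [ - 99,-69, - 56, - 36, - 35/2,  10.21]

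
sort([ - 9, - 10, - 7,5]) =[ - 10, - 9,-7,  5] 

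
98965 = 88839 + 10126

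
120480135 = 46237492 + 74242643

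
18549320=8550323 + 9998997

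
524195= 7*74885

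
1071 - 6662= - 5591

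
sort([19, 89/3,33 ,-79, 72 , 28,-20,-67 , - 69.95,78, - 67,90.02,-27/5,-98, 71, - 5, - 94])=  [-98,-94,- 79, - 69.95, - 67,-67 ,-20, -27/5,-5,19,28,89/3,33 , 71,72, 78,90.02] 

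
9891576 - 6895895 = 2995681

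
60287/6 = 60287/6 = 10047.83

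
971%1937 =971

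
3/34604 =3/34604 = 0.00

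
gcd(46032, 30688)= 15344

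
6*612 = 3672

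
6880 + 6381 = 13261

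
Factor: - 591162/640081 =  - 858/929 = - 2^1*3^1*11^1*13^1*929^ ( - 1) 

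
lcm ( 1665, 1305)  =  48285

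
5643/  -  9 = - 627  +  0/1 = - 627.00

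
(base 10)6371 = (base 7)24401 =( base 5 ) 200441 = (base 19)hc6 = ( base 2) 1100011100011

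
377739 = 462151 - 84412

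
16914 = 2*8457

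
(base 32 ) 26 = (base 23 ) 31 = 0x46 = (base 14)50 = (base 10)70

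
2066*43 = 88838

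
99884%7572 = 1448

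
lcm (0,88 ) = 0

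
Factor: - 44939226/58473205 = -2^1*3^1*5^ ( - 1) * 7^( - 1)*349^( - 1) * 4787^( - 1) *7489871^1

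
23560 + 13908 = 37468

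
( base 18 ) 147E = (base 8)16144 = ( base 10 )7268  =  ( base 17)1829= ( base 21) GA2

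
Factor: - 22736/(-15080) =2^1* 5^( - 1)*7^2*13^( - 1) = 98/65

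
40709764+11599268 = 52309032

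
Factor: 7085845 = 5^1*13^1 *109013^1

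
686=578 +108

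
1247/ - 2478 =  - 1247/2478  =  - 0.50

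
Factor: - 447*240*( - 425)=2^4*3^2* 5^3 *17^1* 149^1 = 45594000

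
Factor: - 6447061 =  - 19^1*23^1 * 14753^1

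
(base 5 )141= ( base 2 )101110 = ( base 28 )1i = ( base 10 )46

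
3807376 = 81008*47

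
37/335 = 37/335= 0.11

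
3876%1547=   782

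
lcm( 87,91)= 7917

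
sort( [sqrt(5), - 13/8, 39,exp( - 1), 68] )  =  [  -  13/8 , exp( - 1 ), sqrt(5), 39,  68 ]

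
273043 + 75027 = 348070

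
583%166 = 85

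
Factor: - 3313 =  - 3313^1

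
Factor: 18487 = 7^1*19^1 * 139^1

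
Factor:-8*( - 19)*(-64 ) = - 9728 = -  2^9*19^1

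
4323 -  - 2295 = 6618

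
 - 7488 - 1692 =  - 9180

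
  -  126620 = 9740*(-13)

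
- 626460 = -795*788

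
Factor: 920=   2^3 * 5^1 * 23^1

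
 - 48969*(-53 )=2595357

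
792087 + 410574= 1202661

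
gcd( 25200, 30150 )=450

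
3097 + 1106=4203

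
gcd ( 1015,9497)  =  1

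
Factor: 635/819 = 3^(-2)*5^1*7^(-1)*13^(-1)*127^1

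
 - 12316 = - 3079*4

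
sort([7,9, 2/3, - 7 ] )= [ - 7, 2/3,7, 9]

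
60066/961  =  62 + 484/961 = 62.50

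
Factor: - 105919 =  - 11^1 * 9629^1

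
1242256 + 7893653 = 9135909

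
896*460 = 412160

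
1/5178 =1/5178 = 0.00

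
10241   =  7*1463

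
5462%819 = 548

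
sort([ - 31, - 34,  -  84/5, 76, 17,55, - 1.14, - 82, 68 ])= [  -  82, - 34, - 31, - 84/5,- 1.14, 17, 55 , 68, 76]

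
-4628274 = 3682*(  -  1257)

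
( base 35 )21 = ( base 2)1000111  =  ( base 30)2B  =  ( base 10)71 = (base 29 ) 2d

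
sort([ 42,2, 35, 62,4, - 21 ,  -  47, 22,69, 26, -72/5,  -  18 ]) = [ - 47,-21, - 18,  -  72/5,2,  4, 22,26,35, 42,62, 69] 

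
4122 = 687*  6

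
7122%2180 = 582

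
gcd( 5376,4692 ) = 12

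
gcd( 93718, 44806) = 2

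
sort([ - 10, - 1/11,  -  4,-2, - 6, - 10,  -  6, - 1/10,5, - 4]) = [ -10,-10, - 6,- 6, - 4, - 4, - 2,-1/10, - 1/11,5 ]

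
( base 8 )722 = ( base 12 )32A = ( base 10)466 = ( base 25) ig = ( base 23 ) K6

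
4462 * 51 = 227562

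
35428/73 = 35428/73 = 485.32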